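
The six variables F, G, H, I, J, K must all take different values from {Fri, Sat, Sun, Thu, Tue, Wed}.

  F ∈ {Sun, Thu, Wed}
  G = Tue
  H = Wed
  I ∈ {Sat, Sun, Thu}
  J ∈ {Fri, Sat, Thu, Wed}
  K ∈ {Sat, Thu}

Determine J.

Fri

G must be Tue (only option left).
That leaves H = Wed. Eliminate Wed elsewhere: F, J.
The 4 still-open variables draw from only 4 values {Fri, Sat, Sun, Thu}, so each is used; only J can be Fri, hence J = Fri.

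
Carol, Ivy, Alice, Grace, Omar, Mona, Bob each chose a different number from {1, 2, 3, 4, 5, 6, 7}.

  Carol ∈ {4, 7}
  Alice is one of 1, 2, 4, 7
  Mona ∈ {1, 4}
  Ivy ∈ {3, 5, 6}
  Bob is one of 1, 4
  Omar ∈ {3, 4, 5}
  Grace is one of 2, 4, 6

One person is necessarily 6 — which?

Mona and Bob between them cover only {1, 4} — a naked pair. Remove those values from Carol, Alice, Grace, Omar.
That leaves Carol = 7. Strike 7 from Alice.
Alice must be 2 (only option left). Strike 2 from Grace.
So 6 goes to Grace.

Grace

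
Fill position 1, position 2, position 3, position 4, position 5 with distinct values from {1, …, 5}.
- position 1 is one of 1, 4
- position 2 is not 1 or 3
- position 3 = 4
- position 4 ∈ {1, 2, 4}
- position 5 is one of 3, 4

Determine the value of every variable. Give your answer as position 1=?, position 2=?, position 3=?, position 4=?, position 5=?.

position 3's domain is down to {4}, so position 3 = 4. So position 1, position 2, position 4, position 5 can't be 4.
position 5's domain is down to {3}, so position 5 = 3.
position 1 has just one choice, so position 1 = 1. Remove 1 from position 4.
position 4 must be 2 (only option left). So position 2 can't be 2.
position 2 has just one choice, so position 2 = 5.

position 1=1, position 2=5, position 3=4, position 4=2, position 5=3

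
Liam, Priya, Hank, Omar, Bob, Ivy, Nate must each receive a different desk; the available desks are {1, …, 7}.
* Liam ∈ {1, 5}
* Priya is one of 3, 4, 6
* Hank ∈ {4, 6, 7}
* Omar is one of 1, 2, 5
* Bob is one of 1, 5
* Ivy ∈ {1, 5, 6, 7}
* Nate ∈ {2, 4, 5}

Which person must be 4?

Nate

The 7 variables together cover exactly {1, 2, 3, 4, 5, 6, 7} — 7 values for 7 variables — and 3 appears only in Priya's list, so Priya = 3.
The 2 variables Liam and Bob are confined to {1, 5}, which locks those values in; drop them from Omar, Ivy, Nate.
Omar must be 2 (only option left). Remove 2 from Nate.
So 4 goes to Nate.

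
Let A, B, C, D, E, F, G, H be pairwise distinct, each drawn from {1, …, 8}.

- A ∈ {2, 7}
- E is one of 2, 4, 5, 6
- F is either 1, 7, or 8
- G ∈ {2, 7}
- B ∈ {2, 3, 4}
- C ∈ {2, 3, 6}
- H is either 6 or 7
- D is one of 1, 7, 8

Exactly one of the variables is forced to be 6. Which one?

H

The 8 variables draw from only 8 values {1, 2, 3, 4, 5, 6, 7, 8}, so each is used; only E can be 5, hence E = 5.
Among the 7 still-open variables, 4 fits only B (and all 7 values in {1, 2, 3, 4, 6, 7, 8} must be used), so B = 4.
Among the 6 still-open variables, 3 fits only C (and all 6 values in {1, 2, 3, 6, 7, 8} must be used), so C = 3.
The 5 still-open variables draw from only 5 values {1, 2, 6, 7, 8}, so each is used; only H can be 6, hence H = 6.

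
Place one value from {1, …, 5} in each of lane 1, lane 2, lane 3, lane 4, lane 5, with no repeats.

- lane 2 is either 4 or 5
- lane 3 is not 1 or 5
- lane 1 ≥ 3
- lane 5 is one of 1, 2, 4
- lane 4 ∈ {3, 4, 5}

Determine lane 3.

Among the 5 variables, 1 fits only lane 5 (and all 5 values in {1, 2, 3, 4, 5} must be used), so lane 5 = 1.
The 4 still-open variables together cover exactly {2, 3, 4, 5} — 4 values for 4 variables — and 2 appears only in lane 3's list, so lane 3 = 2.

2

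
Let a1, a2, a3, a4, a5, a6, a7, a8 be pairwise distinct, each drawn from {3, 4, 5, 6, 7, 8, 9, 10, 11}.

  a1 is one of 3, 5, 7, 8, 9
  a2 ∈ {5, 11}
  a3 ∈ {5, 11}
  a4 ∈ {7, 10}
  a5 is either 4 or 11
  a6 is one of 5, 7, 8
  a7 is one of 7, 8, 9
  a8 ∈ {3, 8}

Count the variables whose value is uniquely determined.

The 8 variables together cover exactly {3, 4, 5, 7, 8, 9, 10, 11} — 8 values for 8 variables — and 4 appears only in a5's list, so a5 = 4.
The 7 still-open variables together cover exactly {3, 5, 7, 8, 9, 10, 11} — 7 values for 7 variables — and 10 appears only in a4's list, so a4 = 10.
a2 and a3 share exactly the 2 values {5, 11}; by pigeonhole those values go to them, so strike 5, 11 from a1, a6.
Determined: a4=10, a5=4. The other variables each still have more than one consistent value. That makes 2.

2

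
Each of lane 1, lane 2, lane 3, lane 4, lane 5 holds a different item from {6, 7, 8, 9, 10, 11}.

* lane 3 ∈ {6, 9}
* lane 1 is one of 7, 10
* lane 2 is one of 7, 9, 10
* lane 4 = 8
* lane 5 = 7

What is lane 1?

lane 4's domain is down to {8}, so lane 4 = 8.
That leaves lane 5 = 7. So lane 1, lane 2 can't be 7.
So lane 1 = 10.

10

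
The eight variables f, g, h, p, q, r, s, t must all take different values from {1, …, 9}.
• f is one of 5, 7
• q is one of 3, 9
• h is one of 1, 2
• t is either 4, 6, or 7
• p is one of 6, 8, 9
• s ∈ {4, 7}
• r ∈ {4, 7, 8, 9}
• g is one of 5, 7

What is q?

f and g share exactly the 2 values {5, 7}; by pigeonhole those values go to them, so strike 5, 7 from r, s, t.
s has just one choice, so s = 4. Eliminate 4 elsewhere: r, t.
t has just one choice, so t = 6. So p can't be 6.
p and r share exactly the 2 values {8, 9}; by pigeonhole those values go to them, so strike 8, 9 from q.
So q = 3.

3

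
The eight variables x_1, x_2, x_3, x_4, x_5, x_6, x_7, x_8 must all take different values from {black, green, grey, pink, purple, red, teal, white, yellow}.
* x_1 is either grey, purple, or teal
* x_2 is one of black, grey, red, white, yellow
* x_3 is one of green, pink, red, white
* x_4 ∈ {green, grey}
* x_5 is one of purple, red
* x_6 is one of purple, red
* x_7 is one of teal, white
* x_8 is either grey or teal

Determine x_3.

pink

x_5 and x_6 share exactly the 2 values {purple, red}; by pigeonhole those values go to them, so strike purple, red from x_1, x_2, x_3.
x_1 and x_8 between them cover only {grey, teal} — a naked pair. Remove those values from x_2, x_4, x_7.
x_4 must be green (only option left). So x_3 can't be green.
x_7 has just one choice, so x_7 = white. Remove white from x_2, x_3.
So x_3 = pink.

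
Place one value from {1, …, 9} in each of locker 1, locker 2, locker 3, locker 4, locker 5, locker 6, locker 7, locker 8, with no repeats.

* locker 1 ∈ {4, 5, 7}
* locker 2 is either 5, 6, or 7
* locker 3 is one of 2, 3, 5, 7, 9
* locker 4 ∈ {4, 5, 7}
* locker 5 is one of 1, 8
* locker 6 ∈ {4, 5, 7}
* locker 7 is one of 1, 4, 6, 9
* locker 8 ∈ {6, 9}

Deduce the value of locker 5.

locker 1, locker 4, locker 6 share exactly the 3 values {4, 5, 7}; by pigeonhole those values go to them, so strike 4, 5, 7 from locker 2, locker 3, locker 7.
locker 2's domain is down to {6}, so locker 2 = 6. Eliminate 6 elsewhere: locker 7, locker 8.
locker 8 has just one choice, so locker 8 = 9. So locker 3, locker 7 can't be 9.
locker 7 has just one choice, so locker 7 = 1. So locker 5 can't be 1.
So locker 5 = 8.

8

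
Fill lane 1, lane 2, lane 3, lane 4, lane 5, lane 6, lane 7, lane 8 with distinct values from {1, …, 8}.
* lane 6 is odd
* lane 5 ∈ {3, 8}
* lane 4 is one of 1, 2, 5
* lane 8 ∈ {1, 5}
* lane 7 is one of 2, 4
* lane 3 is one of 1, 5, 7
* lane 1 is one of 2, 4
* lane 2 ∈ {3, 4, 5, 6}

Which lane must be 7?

Among the 8 variables, 6 fits only lane 2 (and all 8 values in {1, 2, 3, 4, 5, 6, 7, 8} must be used), so lane 2 = 6.
The 7 still-open variables draw from only 7 values {1, 2, 3, 4, 5, 7, 8}, so each is used; only lane 5 can be 8, hence lane 5 = 8.
Among the 6 still-open variables, 3 fits only lane 6 (and all 6 values in {1, 2, 3, 4, 5, 7} must be used), so lane 6 = 3.
The 5 still-open variables draw from only 5 values {1, 2, 4, 5, 7}, so each is used; only lane 3 can be 7, hence lane 3 = 7.

lane 3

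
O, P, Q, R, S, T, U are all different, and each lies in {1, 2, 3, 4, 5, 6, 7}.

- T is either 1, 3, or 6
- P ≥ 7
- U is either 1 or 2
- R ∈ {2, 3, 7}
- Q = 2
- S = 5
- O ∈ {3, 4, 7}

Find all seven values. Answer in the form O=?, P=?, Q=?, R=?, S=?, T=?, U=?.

O=4, P=7, Q=2, R=3, S=5, T=6, U=1

P must be 7 (only option left). Strike 7 from O, R.
Q has just one choice, so Q = 2. Strike 2 from R, U.
That leaves R = 3. Remove 3 from O, T.
S's domain is down to {5}, so S = 5.
U has just one choice, so U = 1. Remove 1 from T.
That leaves O = 4.
T's domain is down to {6}, so T = 6.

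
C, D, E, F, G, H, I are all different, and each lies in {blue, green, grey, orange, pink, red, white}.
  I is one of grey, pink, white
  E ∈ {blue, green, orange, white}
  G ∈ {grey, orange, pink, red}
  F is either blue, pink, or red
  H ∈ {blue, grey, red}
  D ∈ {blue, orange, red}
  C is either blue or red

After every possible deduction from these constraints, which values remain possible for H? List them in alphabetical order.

The 7 variables draw from only 7 values {blue, green, grey, orange, pink, red, white}, so each is used; only E can be green, hence E = green.
Among the 6 still-open variables, white fits only I (and all 6 values in {blue, grey, orange, pink, red, white} must be used), so I = white.
No further eliminations apply; H can still be any of blue, grey, red.

blue, grey, red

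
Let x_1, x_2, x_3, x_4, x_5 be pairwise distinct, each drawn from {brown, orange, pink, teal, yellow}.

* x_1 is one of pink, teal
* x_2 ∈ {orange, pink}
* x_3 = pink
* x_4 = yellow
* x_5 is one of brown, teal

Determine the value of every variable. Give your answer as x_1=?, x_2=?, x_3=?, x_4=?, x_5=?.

x_1=teal, x_2=orange, x_3=pink, x_4=yellow, x_5=brown

x_3 must be pink (only option left). So x_1, x_2 can't be pink.
That leaves x_4 = yellow.
x_1's domain is down to {teal}, so x_1 = teal. Remove teal from x_5.
x_2 has just one choice, so x_2 = orange.
x_5's domain is down to {brown}, so x_5 = brown.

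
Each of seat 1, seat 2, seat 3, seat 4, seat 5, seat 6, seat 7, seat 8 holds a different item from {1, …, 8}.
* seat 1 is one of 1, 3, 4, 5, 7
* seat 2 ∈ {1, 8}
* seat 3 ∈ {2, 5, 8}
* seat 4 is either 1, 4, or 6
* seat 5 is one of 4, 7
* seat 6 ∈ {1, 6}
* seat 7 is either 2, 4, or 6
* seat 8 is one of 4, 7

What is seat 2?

8

Among the 8 variables, 3 fits only seat 1 (and all 8 values in {1, 2, 3, 4, 5, 6, 7, 8} must be used), so seat 1 = 3.
The 7 still-open variables together cover exactly {1, 2, 4, 5, 6, 7, 8} — 7 values for 7 variables — and 5 appears only in seat 3's list, so seat 3 = 5.
The 6 still-open variables draw from only 6 values {1, 2, 4, 6, 7, 8}, so each is used; only seat 7 can be 2, hence seat 7 = 2.
The 5 still-open variables together cover exactly {1, 4, 6, 7, 8} — 5 values for 5 variables — and 8 appears only in seat 2's list, so seat 2 = 8.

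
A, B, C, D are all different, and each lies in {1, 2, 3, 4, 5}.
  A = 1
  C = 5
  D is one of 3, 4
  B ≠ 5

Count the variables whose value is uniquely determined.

2

A has just one choice, so A = 1. Strike 1 from B.
C has just one choice, so C = 5.
Determined: A=1, C=5. The other variables each still have more than one consistent value. That makes 2.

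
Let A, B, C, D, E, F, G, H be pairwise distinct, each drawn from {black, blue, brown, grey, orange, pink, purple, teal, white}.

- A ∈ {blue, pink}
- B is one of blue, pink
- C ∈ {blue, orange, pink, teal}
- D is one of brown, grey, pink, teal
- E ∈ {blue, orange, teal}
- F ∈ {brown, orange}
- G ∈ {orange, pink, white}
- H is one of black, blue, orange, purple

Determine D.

grey

A and B share exactly the 2 values {blue, pink}; by pigeonhole those values go to them, so strike blue, pink from C, D, E, G, H.
C and E between them cover only {orange, teal} — a naked pair. Remove those values from D, F, G, H.
That leaves F = brown. Remove brown from D.
So D = grey.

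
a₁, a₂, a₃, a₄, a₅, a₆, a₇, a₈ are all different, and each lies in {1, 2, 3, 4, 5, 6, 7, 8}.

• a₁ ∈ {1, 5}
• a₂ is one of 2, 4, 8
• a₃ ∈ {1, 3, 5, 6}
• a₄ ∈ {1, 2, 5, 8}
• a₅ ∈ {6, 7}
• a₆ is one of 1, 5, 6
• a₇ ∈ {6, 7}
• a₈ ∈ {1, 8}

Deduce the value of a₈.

The 8 variables together cover exactly {1, 2, 3, 4, 5, 6, 7, 8} — 8 values for 8 variables — and 3 appears only in a₃'s list, so a₃ = 3.
Among the 7 still-open variables, 4 fits only a₂ (and all 7 values in {1, 2, 4, 5, 6, 7, 8} must be used), so a₂ = 4.
The 6 still-open variables together cover exactly {1, 2, 5, 6, 7, 8} — 6 values for 6 variables — and 2 appears only in a₄'s list, so a₄ = 2.
Among the 5 still-open variables, 8 fits only a₈ (and all 5 values in {1, 5, 6, 7, 8} must be used), so a₈ = 8.

8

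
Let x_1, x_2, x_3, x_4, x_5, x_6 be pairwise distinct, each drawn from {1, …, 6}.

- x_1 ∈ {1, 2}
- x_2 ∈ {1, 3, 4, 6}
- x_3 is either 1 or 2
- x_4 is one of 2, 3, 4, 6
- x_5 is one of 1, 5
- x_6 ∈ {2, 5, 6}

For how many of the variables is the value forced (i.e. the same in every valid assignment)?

x_1 and x_3 share exactly the 2 values {1, 2}; by pigeonhole those values go to them, so strike 1, 2 from x_2, x_4, x_5, x_6.
x_5's domain is down to {5}, so x_5 = 5. Eliminate 5 elsewhere: x_6.
That leaves x_6 = 6. So x_2, x_4 can't be 6.
Determined: x_5=5, x_6=6. The other variables each still have more than one consistent value. That makes 2.

2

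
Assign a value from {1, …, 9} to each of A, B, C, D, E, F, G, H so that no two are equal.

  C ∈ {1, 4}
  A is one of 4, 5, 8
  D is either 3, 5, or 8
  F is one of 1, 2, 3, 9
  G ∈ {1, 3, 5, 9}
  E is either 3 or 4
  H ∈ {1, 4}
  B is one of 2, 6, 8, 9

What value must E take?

3

The 8 variables draw from only 8 values {1, 2, 3, 4, 5, 6, 8, 9}, so each is used; only B can be 6, hence B = 6.
Among the 7 still-open variables, 2 fits only F (and all 7 values in {1, 2, 3, 4, 5, 8, 9} must be used), so F = 2.
The 6 still-open variables together cover exactly {1, 3, 4, 5, 8, 9} — 6 values for 6 variables — and 9 appears only in G's list, so G = 9.
The 2 variables C and H are confined to {1, 4}, which locks those values in; drop them from A, E.
So E = 3.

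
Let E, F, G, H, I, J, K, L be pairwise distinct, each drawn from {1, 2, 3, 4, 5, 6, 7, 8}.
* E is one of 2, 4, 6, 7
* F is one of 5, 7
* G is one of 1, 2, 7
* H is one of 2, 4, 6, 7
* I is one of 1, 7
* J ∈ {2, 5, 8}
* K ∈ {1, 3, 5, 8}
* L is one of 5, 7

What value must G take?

2

Among the 8 variables, 3 fits only K (and all 8 values in {1, 2, 3, 4, 5, 6, 7, 8} must be used), so K = 3.
The 7 still-open variables draw from only 7 values {1, 2, 4, 5, 6, 7, 8}, so each is used; only J can be 8, hence J = 8.
F and L share exactly the 2 values {5, 7}; by pigeonhole those values go to them, so strike 5, 7 from E, G, H, I.
That leaves I = 1. Eliminate 1 elsewhere: G.
So G = 2.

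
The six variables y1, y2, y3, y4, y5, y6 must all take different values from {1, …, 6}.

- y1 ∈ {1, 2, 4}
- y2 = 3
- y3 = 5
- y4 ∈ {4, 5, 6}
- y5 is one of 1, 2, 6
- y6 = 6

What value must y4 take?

y2 must be 3 (only option left).
y3 must be 5 (only option left). Strike 5 from y4.
y6's domain is down to {6}, so y6 = 6. Remove 6 from y4, y5.
So y4 = 4.

4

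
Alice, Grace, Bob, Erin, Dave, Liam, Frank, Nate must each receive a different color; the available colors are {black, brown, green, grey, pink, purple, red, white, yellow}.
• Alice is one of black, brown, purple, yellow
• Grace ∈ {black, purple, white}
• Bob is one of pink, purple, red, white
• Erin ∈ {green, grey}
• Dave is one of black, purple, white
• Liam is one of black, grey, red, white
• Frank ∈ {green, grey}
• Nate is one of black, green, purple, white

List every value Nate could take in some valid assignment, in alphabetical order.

The 2 variables Erin and Frank are confined to {green, grey}, which locks those values in; drop them from Liam, Nate.
Grace, Dave, Nate share exactly the 3 values {black, purple, white}; by pigeonhole those values go to them, so strike black, purple, white from Alice, Bob, Liam.
That leaves Liam = red. Remove red from Bob.
Bob has just one choice, so Bob = pink.
No further eliminations apply; Nate can still be any of black, purple, white.

black, purple, white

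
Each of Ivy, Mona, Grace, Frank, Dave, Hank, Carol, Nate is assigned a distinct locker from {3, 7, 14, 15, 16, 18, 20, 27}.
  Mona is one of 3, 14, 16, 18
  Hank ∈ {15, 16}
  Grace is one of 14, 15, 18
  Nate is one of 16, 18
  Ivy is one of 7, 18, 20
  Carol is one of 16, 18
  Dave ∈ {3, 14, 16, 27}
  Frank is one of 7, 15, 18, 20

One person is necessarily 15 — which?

Among the 8 variables, 27 fits only Dave (and all 8 values in {3, 7, 14, 15, 16, 18, 20, 27} must be used), so Dave = 27.
The 7 still-open variables draw from only 7 values {3, 7, 14, 15, 16, 18, 20}, so each is used; only Mona can be 3, hence Mona = 3.
The 6 still-open variables draw from only 6 values {7, 14, 15, 16, 18, 20}, so each is used; only Grace can be 14, hence Grace = 14.
Carol and Nate between them cover only {16, 18} — a naked pair. Remove those values from Ivy, Frank, Hank.
So 15 goes to Hank.

Hank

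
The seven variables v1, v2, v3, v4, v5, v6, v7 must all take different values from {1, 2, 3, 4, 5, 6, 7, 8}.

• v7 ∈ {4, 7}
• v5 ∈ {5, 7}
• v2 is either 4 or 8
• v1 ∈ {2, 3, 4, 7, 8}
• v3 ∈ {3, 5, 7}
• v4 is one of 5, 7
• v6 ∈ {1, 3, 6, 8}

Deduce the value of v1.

2

v4 and v5 between them cover only {5, 7} — a naked pair. Remove those values from v1, v3, v7.
v3 must be 3 (only option left). Remove 3 from v1, v6.
That leaves v7 = 4. Remove 4 from v1, v2.
v2's domain is down to {8}, so v2 = 8. Eliminate 8 elsewhere: v1, v6.
So v1 = 2.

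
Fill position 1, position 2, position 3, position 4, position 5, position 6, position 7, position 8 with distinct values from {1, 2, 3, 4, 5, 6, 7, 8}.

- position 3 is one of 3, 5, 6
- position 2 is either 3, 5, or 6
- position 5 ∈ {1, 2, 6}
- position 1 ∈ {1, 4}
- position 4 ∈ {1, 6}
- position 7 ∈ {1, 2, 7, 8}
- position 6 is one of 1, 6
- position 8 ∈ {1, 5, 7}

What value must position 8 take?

7

The 8 variables draw from only 8 values {1, 2, 3, 4, 5, 6, 7, 8}, so each is used; only position 1 can be 4, hence position 1 = 4.
The 7 still-open variables draw from only 7 values {1, 2, 3, 5, 6, 7, 8}, so each is used; only position 7 can be 8, hence position 7 = 8.
The 6 still-open variables together cover exactly {1, 2, 3, 5, 6, 7} — 6 values for 6 variables — and 2 appears only in position 5's list, so position 5 = 2.
The 5 still-open variables together cover exactly {1, 3, 5, 6, 7} — 5 values for 5 variables — and 7 appears only in position 8's list, so position 8 = 7.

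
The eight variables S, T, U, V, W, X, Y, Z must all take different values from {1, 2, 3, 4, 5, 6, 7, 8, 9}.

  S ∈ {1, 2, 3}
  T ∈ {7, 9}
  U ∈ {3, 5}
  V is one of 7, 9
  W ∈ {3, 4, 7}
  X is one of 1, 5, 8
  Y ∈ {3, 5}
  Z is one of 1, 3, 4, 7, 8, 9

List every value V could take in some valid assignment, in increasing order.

7, 9

The 8 variables draw from only 8 values {1, 2, 3, 4, 5, 7, 8, 9}, so each is used; only S can be 2, hence S = 2.
T and V share exactly the 2 values {7, 9}; by pigeonhole those values go to them, so strike 7, 9 from W, Z.
U and Y between them cover only {3, 5} — a naked pair. Remove those values from W, X, Z.
W has just one choice, so W = 4. So Z can't be 4.
No further eliminations apply; V can still be any of 7, 9.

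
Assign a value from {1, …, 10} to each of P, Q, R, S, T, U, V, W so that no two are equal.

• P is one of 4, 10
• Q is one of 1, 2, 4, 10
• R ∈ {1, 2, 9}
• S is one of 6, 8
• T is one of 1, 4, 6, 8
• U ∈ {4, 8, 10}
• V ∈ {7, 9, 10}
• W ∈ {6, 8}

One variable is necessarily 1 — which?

Among the 8 variables, 7 fits only V (and all 8 values in {1, 2, 4, 6, 7, 8, 9, 10} must be used), so V = 7.
Among the 7 still-open variables, 9 fits only R (and all 7 values in {1, 2, 4, 6, 8, 9, 10} must be used), so R = 9.
Among the 6 still-open variables, 2 fits only Q (and all 6 values in {1, 2, 4, 6, 8, 10} must be used), so Q = 2.
The 5 still-open variables together cover exactly {1, 4, 6, 8, 10} — 5 values for 5 variables — and 1 appears only in T's list, so T = 1.

T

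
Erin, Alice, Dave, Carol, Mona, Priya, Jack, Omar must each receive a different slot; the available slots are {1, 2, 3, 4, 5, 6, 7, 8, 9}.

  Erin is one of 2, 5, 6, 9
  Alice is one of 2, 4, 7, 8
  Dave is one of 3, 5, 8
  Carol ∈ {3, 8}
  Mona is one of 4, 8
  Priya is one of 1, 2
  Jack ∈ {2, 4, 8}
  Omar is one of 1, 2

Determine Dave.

5

The 2 variables Priya and Omar are confined to {1, 2}, which locks those values in; drop them from Erin, Alice, Jack.
Mona and Jack between them cover only {4, 8} — a naked pair. Remove those values from Alice, Dave, Carol.
Alice must be 7 (only option left).
Carol must be 3 (only option left). So Dave can't be 3.
So Dave = 5.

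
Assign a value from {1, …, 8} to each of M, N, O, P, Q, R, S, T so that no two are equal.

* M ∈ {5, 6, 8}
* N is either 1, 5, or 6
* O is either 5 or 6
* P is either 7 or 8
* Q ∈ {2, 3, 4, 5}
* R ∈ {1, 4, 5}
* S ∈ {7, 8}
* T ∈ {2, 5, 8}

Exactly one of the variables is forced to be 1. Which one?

Among the 8 variables, 3 fits only Q (and all 8 values in {1, 2, 3, 4, 5, 6, 7, 8} must be used), so Q = 3.
The 7 still-open variables together cover exactly {1, 2, 4, 5, 6, 7, 8} — 7 values for 7 variables — and 2 appears only in T's list, so T = 2.
The 6 still-open variables together cover exactly {1, 4, 5, 6, 7, 8} — 6 values for 6 variables — and 4 appears only in R's list, so R = 4.
The 5 still-open variables draw from only 5 values {1, 5, 6, 7, 8}, so each is used; only N can be 1, hence N = 1.

N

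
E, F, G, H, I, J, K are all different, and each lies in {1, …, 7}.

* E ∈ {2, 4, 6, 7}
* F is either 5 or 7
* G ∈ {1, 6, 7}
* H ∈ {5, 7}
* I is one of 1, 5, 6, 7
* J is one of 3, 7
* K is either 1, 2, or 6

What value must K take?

2

The 7 variables draw from only 7 values {1, 2, 3, 4, 5, 6, 7}, so each is used; only J can be 3, hence J = 3.
The 6 still-open variables draw from only 6 values {1, 2, 4, 5, 6, 7}, so each is used; only E can be 4, hence E = 4.
The 5 still-open variables together cover exactly {1, 2, 5, 6, 7} — 5 values for 5 variables — and 2 appears only in K's list, so K = 2.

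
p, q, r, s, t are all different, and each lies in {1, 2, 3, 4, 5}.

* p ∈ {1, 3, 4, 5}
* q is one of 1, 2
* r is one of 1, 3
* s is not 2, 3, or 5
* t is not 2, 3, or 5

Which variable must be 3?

r

The 5 variables draw from only 5 values {1, 2, 3, 4, 5}, so each is used; only q can be 2, hence q = 2.
The 4 still-open variables draw from only 4 values {1, 3, 4, 5}, so each is used; only p can be 5, hence p = 5.
Among the 3 still-open variables, 3 fits only r (and all 3 values in {1, 3, 4} must be used), so r = 3.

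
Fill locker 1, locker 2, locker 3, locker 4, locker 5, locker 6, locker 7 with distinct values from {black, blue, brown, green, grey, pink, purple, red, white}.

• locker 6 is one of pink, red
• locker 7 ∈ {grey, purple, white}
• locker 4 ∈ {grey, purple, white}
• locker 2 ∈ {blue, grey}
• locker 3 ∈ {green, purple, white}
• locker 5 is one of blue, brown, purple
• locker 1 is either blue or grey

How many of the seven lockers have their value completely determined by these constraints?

2

The 2 variables locker 1 and locker 2 are confined to {blue, grey}, which locks those values in; drop them from locker 4, locker 5, locker 7.
The 2 variables locker 4 and locker 7 are confined to {purple, white}, which locks those values in; drop them from locker 3, locker 5.
locker 3's domain is down to {green}, so locker 3 = green.
That leaves locker 5 = brown.
Determined: locker 3=green, locker 5=brown. The other lockers each still have more than one consistent value. That makes 2.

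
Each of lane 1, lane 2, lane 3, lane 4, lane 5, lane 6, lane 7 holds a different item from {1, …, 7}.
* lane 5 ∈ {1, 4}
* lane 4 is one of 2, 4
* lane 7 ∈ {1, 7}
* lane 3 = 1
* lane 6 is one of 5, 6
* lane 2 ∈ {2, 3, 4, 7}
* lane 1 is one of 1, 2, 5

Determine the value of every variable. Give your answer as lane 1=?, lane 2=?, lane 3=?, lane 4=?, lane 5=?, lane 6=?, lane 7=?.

lane 3 has just one choice, so lane 3 = 1. Eliminate 1 elsewhere: lane 1, lane 5, lane 7.
That leaves lane 5 = 4. Strike 4 from lane 2, lane 4.
That leaves lane 7 = 7. Eliminate 7 elsewhere: lane 2.
lane 4's domain is down to {2}, so lane 4 = 2. Eliminate 2 elsewhere: lane 1, lane 2.
lane 1 must be 5 (only option left). Eliminate 5 elsewhere: lane 6.
lane 2's domain is down to {3}, so lane 2 = 3.
lane 6 must be 6 (only option left).

lane 1=5, lane 2=3, lane 3=1, lane 4=2, lane 5=4, lane 6=6, lane 7=7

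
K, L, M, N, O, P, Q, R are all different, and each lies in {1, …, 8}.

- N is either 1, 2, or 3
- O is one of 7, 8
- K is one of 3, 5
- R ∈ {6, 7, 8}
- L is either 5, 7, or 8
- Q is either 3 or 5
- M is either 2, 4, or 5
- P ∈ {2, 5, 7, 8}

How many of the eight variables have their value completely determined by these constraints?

Among the 8 variables, 1 fits only N (and all 8 values in {1, 2, 3, 4, 5, 6, 7, 8} must be used), so N = 1.
Among the 7 still-open variables, 4 fits only M (and all 7 values in {2, 3, 4, 5, 6, 7, 8} must be used), so M = 4.
Among the 6 still-open variables, 2 fits only P (and all 6 values in {2, 3, 5, 6, 7, 8} must be used), so P = 2.
The 5 still-open variables draw from only 5 values {3, 5, 6, 7, 8}, so each is used; only R can be 6, hence R = 6.
The 2 variables K and Q are confined to {3, 5}, which locks those values in; drop them from L.
Determined: M=4, N=1, P=2, R=6. The other variables each still have more than one consistent value. That makes 4.

4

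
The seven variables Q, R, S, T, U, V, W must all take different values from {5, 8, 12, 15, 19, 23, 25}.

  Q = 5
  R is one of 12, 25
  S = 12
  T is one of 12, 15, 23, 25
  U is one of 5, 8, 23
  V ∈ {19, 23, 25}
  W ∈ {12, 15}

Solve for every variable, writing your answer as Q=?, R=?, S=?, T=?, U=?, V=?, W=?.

Q=5, R=25, S=12, T=23, U=8, V=19, W=15

Q's domain is down to {5}, so Q = 5. Strike 5 from U.
S has just one choice, so S = 12. So R, T, W can't be 12.
That leaves W = 15. So T can't be 15.
That leaves R = 25. Eliminate 25 elsewhere: T, V.
T has just one choice, so T = 23. Remove 23 from U, V.
That leaves U = 8.
That leaves V = 19.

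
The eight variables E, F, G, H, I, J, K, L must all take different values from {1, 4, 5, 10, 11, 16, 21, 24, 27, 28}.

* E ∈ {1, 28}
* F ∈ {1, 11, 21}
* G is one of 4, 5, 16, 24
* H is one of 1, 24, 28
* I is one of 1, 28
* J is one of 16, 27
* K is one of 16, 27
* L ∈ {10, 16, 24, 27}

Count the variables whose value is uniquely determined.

2

E and I share exactly the 2 values {1, 28}; by pigeonhole those values go to them, so strike 1, 28 from F, H.
That leaves H = 24. Strike 24 from G, L.
The 2 variables J and K are confined to {16, 27}, which locks those values in; drop them from G, L.
L's domain is down to {10}, so L = 10.
Determined: H=24, L=10. The other variables each still have more than one consistent value. That makes 2.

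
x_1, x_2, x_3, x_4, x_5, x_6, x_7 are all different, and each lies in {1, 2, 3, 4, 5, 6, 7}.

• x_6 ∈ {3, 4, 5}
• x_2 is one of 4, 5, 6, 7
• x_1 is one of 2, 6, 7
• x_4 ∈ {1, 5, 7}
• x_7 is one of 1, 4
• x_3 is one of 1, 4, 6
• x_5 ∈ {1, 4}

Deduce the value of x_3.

6

Among the 7 variables, 2 fits only x_1 (and all 7 values in {1, 2, 3, 4, 5, 6, 7} must be used), so x_1 = 2.
The 6 still-open variables together cover exactly {1, 3, 4, 5, 6, 7} — 6 values for 6 variables — and 3 appears only in x_6's list, so x_6 = 3.
x_5 and x_7 share exactly the 2 values {1, 4}; by pigeonhole those values go to them, so strike 1, 4 from x_2, x_3, x_4.
So x_3 = 6.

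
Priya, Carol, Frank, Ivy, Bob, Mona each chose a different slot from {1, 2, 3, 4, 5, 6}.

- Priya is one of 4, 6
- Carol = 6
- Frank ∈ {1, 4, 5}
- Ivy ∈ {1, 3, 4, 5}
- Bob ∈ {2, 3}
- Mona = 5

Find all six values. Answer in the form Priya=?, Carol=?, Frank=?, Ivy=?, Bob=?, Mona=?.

Priya=4, Carol=6, Frank=1, Ivy=3, Bob=2, Mona=5

Carol has just one choice, so Carol = 6. Remove 6 from Priya.
Mona must be 5 (only option left). Strike 5 from Frank, Ivy.
That leaves Priya = 4. So Frank, Ivy can't be 4.
Frank's domain is down to {1}, so Frank = 1. Eliminate 1 elsewhere: Ivy.
Ivy has just one choice, so Ivy = 3. Strike 3 from Bob.
Bob has just one choice, so Bob = 2.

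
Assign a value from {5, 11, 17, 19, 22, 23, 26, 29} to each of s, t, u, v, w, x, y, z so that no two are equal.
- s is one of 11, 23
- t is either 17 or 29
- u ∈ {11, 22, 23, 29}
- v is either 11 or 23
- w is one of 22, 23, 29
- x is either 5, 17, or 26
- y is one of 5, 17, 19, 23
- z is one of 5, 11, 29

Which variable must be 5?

The 8 variables draw from only 8 values {5, 11, 17, 19, 22, 23, 26, 29}, so each is used; only y can be 19, hence y = 19.
The 7 still-open variables together cover exactly {5, 11, 17, 22, 23, 26, 29} — 7 values for 7 variables — and 26 appears only in x's list, so x = 26.
The 6 still-open variables draw from only 6 values {5, 11, 17, 22, 23, 29}, so each is used; only z can be 5, hence z = 5.

z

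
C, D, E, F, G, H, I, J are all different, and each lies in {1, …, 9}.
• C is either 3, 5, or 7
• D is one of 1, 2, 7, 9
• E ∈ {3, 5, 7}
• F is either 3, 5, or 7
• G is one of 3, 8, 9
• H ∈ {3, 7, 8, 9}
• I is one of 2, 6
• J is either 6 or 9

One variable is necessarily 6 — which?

J

The 8 variables together cover exactly {1, 2, 3, 5, 6, 7, 8, 9} — 8 values for 8 variables — and 1 appears only in D's list, so D = 1.
Among the 7 still-open variables, 2 fits only I (and all 7 values in {2, 3, 5, 6, 7, 8, 9} must be used), so I = 2.
Among the 6 still-open variables, 6 fits only J (and all 6 values in {3, 5, 6, 7, 8, 9} must be used), so J = 6.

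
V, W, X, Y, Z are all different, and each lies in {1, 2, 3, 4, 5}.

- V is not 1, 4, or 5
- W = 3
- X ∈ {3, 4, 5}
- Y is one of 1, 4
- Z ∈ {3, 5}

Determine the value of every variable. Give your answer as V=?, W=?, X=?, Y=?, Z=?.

V=2, W=3, X=4, Y=1, Z=5

W's domain is down to {3}, so W = 3. Remove 3 from V, X, Z.
That leaves Z = 5. Remove 5 from X.
V has just one choice, so V = 2.
That leaves X = 4. Remove 4 from Y.
Y has just one choice, so Y = 1.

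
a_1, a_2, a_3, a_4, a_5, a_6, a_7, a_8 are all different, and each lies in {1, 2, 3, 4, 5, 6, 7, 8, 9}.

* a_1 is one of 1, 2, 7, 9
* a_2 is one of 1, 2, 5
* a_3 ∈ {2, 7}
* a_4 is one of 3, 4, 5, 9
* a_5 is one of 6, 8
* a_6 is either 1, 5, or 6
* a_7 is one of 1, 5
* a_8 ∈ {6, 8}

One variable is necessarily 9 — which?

a_5 and a_8 between them cover only {6, 8} — a naked pair. Remove those values from a_6.
a_6 and a_7 share exactly the 2 values {1, 5}; by pigeonhole those values go to them, so strike 1, 5 from a_1, a_2, a_4.
That leaves a_2 = 2. Strike 2 from a_1, a_3.
a_3 has just one choice, so a_3 = 7. Eliminate 7 elsewhere: a_1.
So 9 goes to a_1.

a_1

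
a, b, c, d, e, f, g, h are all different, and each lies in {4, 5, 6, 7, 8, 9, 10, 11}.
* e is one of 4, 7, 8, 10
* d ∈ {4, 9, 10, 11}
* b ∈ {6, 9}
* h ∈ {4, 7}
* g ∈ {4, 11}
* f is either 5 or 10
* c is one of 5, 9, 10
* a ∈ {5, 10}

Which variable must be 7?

The 8 variables draw from only 8 values {4, 5, 6, 7, 8, 9, 10, 11}, so each is used; only b can be 6, hence b = 6.
The 7 still-open variables draw from only 7 values {4, 5, 7, 8, 9, 10, 11}, so each is used; only e can be 8, hence e = 8.
The 6 still-open variables draw from only 6 values {4, 5, 7, 9, 10, 11}, so each is used; only h can be 7, hence h = 7.

h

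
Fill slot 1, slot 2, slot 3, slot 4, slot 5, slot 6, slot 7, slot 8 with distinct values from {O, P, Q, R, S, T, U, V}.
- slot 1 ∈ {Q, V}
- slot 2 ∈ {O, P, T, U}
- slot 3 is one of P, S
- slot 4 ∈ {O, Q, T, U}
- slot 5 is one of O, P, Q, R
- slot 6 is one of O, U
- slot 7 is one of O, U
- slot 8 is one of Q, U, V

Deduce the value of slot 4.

The 8 variables draw from only 8 values {O, P, Q, R, S, T, U, V}, so each is used; only slot 5 can be R, hence slot 5 = R.
The 7 still-open variables together cover exactly {O, P, Q, S, T, U, V} — 7 values for 7 variables — and S appears only in slot 3's list, so slot 3 = S.
Among the 6 still-open variables, P fits only slot 2 (and all 6 values in {O, P, Q, T, U, V} must be used), so slot 2 = P.
The 5 still-open variables together cover exactly {O, Q, T, U, V} — 5 values for 5 variables — and T appears only in slot 4's list, so slot 4 = T.

T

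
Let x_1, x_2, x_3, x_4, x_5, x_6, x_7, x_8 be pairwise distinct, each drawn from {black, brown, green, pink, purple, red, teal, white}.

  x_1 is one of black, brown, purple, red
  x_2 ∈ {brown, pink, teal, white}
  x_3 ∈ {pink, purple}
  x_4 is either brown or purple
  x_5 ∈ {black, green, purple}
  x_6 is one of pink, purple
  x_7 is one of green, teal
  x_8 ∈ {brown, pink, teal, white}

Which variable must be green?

The 8 variables together cover exactly {black, brown, green, pink, purple, red, teal, white} — 8 values for 8 variables — and red appears only in x_1's list, so x_1 = red.
Among the 7 still-open variables, black fits only x_5 (and all 7 values in {black, brown, green, pink, purple, teal, white} must be used), so x_5 = black.
The 6 still-open variables draw from only 6 values {brown, green, pink, purple, teal, white}, so each is used; only x_7 can be green, hence x_7 = green.

x_7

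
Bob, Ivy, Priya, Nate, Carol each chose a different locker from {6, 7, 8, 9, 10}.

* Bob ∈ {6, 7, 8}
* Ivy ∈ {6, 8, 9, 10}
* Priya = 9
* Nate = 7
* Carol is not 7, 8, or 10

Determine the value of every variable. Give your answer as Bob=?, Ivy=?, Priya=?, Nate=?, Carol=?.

Bob=8, Ivy=10, Priya=9, Nate=7, Carol=6

Priya has just one choice, so Priya = 9. So Ivy, Carol can't be 9.
Nate must be 7 (only option left). Strike 7 from Bob.
Carol has just one choice, so Carol = 6. So Bob, Ivy can't be 6.
Bob must be 8 (only option left). Eliminate 8 elsewhere: Ivy.
That leaves Ivy = 10.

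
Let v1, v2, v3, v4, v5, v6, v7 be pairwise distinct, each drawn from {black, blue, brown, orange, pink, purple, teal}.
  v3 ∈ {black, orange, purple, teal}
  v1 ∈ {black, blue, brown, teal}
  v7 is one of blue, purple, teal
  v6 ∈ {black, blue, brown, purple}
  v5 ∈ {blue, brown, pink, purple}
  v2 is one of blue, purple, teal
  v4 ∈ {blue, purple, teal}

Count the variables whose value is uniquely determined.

The 7 variables together cover exactly {black, blue, brown, orange, pink, purple, teal} — 7 values for 7 variables — and orange appears only in v3's list, so v3 = orange.
Among the 6 still-open variables, pink fits only v5 (and all 6 values in {black, blue, brown, pink, purple, teal} must be used), so v5 = pink.
v2, v4, v7 between them cover only {blue, purple, teal} — a naked triple. Remove those values from v1, v6.
Determined: v3=orange, v5=pink. The other variables each still have more than one consistent value. That makes 2.

2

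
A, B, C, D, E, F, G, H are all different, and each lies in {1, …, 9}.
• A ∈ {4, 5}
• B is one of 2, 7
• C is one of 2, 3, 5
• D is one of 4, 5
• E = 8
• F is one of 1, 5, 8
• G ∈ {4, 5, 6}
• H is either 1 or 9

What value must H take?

E must be 8 (only option left). Strike 8 from F.
A and D share exactly the 2 values {4, 5}; by pigeonhole those values go to them, so strike 4, 5 from C, F, G.
F's domain is down to {1}, so F = 1. So H can't be 1.
So H = 9.

9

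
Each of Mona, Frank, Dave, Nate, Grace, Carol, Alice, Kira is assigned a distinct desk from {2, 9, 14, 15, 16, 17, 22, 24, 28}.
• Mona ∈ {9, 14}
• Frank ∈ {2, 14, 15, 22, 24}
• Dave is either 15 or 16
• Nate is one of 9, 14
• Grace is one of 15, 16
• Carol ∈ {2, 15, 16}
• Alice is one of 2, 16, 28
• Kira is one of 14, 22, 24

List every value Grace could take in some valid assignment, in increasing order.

15, 16

The 8 variables together cover exactly {2, 9, 14, 15, 16, 22, 24, 28} — 8 values for 8 variables — and 28 appears only in Alice's list, so Alice = 28.
Mona and Nate between them cover only {9, 14} — a naked pair. Remove those values from Frank, Kira.
Dave and Grace share exactly the 2 values {15, 16}; by pigeonhole those values go to them, so strike 15, 16 from Frank, Carol.
Carol's domain is down to {2}, so Carol = 2. Remove 2 from Frank.
No further eliminations apply; Grace can still be any of 15, 16.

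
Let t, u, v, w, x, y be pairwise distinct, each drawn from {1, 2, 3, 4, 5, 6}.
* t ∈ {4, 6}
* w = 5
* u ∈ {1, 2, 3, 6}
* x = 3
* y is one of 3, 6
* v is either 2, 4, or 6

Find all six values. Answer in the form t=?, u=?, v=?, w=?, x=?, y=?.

t=4, u=1, v=2, w=5, x=3, y=6

w has just one choice, so w = 5.
x has just one choice, so x = 3. Remove 3 from u, y.
y has just one choice, so y = 6. So t, u, v can't be 6.
t has just one choice, so t = 4. Strike 4 from v.
v must be 2 (only option left). So u can't be 2.
u must be 1 (only option left).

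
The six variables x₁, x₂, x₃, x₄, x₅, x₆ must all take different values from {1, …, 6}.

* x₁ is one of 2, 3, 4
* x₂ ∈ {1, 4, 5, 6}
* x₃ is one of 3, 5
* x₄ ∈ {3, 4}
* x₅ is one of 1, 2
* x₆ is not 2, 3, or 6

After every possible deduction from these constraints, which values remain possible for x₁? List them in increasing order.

2, 3, 4

Among the 6 variables, 6 fits only x₂ (and all 6 values in {1, 2, 3, 4, 5, 6} must be used), so x₂ = 6.
No further eliminations apply; x₁ can still be any of 2, 3, 4.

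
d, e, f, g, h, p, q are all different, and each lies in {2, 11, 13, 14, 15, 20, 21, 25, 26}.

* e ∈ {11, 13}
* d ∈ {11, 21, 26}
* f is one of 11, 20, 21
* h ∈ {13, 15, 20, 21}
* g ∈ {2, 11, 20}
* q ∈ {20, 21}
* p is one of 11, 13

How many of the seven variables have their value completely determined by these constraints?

Among the 7 variables, 2 fits only g (and all 7 values in {2, 11, 13, 15, 20, 21, 26} must be used), so g = 2.
Among the 6 still-open variables, 15 fits only h (and all 6 values in {11, 13, 15, 20, 21, 26} must be used), so h = 15.
The 5 still-open variables draw from only 5 values {11, 13, 20, 21, 26}, so each is used; only d can be 26, hence d = 26.
e and p share exactly the 2 values {11, 13}; by pigeonhole those values go to them, so strike 11, 13 from f.
Determined: d=26, g=2, h=15. The other variables each still have more than one consistent value. That makes 3.

3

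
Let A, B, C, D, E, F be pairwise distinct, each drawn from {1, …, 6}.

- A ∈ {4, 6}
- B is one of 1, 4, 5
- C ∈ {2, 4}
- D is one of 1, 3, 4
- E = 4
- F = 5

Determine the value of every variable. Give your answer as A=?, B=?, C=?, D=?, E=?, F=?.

E must be 4 (only option left). Remove 4 from A, B, C, D.
That leaves F = 5. Eliminate 5 elsewhere: B.
A must be 6 (only option left).
B must be 1 (only option left). So D can't be 1.
That leaves C = 2.
D's domain is down to {3}, so D = 3.

A=6, B=1, C=2, D=3, E=4, F=5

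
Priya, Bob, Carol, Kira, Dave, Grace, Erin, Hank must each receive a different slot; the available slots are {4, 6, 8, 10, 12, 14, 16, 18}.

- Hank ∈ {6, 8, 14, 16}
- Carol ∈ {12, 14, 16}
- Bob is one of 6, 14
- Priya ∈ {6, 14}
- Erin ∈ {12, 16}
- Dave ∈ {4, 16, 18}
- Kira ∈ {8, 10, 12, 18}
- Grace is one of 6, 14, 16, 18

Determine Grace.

18

The 8 variables together cover exactly {4, 6, 8, 10, 12, 14, 16, 18} — 8 values for 8 variables — and 4 appears only in Dave's list, so Dave = 4.
Among the 7 still-open variables, 10 fits only Kira (and all 7 values in {6, 8, 10, 12, 14, 16, 18} must be used), so Kira = 10.
The 6 still-open variables draw from only 6 values {6, 8, 12, 14, 16, 18}, so each is used; only Hank can be 8, hence Hank = 8.
Among the 5 still-open variables, 18 fits only Grace (and all 5 values in {6, 12, 14, 16, 18} must be used), so Grace = 18.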